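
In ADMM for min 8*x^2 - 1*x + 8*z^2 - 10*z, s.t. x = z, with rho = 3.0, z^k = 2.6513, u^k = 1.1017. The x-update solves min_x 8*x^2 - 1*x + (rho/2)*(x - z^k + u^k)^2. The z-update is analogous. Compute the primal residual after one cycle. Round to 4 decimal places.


ADMM iteration with rho = 3.0, z^k = 2.6513, u^k = 1.1017
Step 1: x-update.
Minimize 8*x^2 - 1*x + (3.0/2)*(x - 2.6513 + 1.1017)^2
FOC: (2*8 + 3.0)*x = 1 + 3.0*(2.6513 - 1.1017)
x^{k+1} = 0.2973
Step 2: z-update.
Minimize 8*z^2 - 10*z + (3.0/2)*(0.2973 - z + 1.1017)^2
FOC: (2*8 + 3.0)*z = 10 + 3.0*(0.2973 + 1.1017)
z^{k+1} = 0.7472
Step 3: u-update.
u^{k+1} = 1.1017 + 0.2973 - 0.7472 = 0.6518
Step 4: Primal residual = |0.2973 - 0.7472| = 0.4499


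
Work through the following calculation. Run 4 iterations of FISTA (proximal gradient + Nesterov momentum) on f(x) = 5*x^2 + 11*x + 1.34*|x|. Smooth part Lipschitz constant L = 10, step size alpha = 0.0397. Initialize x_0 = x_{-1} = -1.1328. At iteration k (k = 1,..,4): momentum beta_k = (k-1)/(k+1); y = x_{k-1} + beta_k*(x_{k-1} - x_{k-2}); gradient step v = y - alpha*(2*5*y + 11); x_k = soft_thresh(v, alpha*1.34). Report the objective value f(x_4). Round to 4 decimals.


FISTA on f(x) = 5*x^2 + 11*x + 1.34*|x|
L = 10, alpha = 0.0397
Iteration 1: beta = 0.0, y = -1.1328 + 0.0*(-1.1328 + 1.1328) = -1.1328
  grad(y) = -0.328, v = y - alpha*grad = -1.1198
  prox(v) = soft_thresh(-1.1198, 0.0532) = -1.0666
Iteration 2: beta = 0.3333, y = -1.0666 + 0.3333*(-1.0666 + 1.1328) = -1.0445
  grad(y) = 0.5549, v = y - alpha*grad = -1.0665
  prox(v) = soft_thresh(-1.0665, 0.0532) = -1.0133
Iteration 3: beta = 0.5, y = -1.0133 + 0.5*(-1.0133 + 1.0666) = -0.9867
  grad(y) = 1.1328, v = y - alpha*grad = -1.0317
  prox(v) = soft_thresh(-1.0317, 0.0532) = -0.9785
Iteration 4: beta = 0.6, y = -0.9785 + 0.6*(-0.9785 + 1.0133) = -0.9576
  grad(y) = 1.4241, v = y - alpha*grad = -1.0141
  prox(v) = soft_thresh(-1.0141, 0.0532) = -0.9609
f(x_4) = 5*(-0.9609)^2 + 11*(-0.9609) + 1.34*|-0.9609| = -4.6657


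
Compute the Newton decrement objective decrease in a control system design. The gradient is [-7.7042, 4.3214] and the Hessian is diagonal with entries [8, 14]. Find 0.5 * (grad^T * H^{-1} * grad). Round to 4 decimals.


Step 1: H is diagonal, so H^(-1) * g = [-0.963, 0.3087].
Step 2: g^T H^(-1) g = sum_i g_i^2 / H_ii
  = (-7.7042)^2/8 + (4.3214)^2/14
  = 7.4193 + 1.3339 = 8.7532
Step 3: Objective decrease = 0.5 * g^T H^(-1) g = 4.3766


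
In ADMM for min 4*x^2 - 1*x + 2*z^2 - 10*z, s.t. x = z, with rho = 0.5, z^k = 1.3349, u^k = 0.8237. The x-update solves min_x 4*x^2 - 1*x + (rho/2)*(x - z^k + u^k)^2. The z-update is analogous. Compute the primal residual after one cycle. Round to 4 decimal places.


ADMM iteration with rho = 0.5, z^k = 1.3349, u^k = 0.8237
Step 1: x-update.
Minimize 4*x^2 - 1*x + (0.5/2)*(x - 1.3349 + 0.8237)^2
FOC: (2*4 + 0.5)*x = 1 + 0.5*(1.3349 - 0.8237)
x^{k+1} = 0.1477
Step 2: z-update.
Minimize 2*z^2 - 10*z + (0.5/2)*(0.1477 - z + 0.8237)^2
FOC: (2*2 + 0.5)*z = 10 + 0.5*(0.1477 + 0.8237)
z^{k+1} = 2.3302
Step 3: u-update.
u^{k+1} = 0.8237 + 0.1477 - 2.3302 = -1.3587
Step 4: Primal residual = |0.1477 - 2.3302| = 2.1824


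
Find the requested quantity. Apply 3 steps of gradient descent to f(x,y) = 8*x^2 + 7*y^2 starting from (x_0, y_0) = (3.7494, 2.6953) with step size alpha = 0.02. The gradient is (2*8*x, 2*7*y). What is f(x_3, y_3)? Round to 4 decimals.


Gradient descent on f(x,y) = 8*x^2 + 7*y^2.
Starting point: (3.7494, 2.6953), alpha = 0.02
Step 1: grad_x = 2*8*3.7494 = 59.9904, grad_y = 2*7*2.6953 = 37.7342
  x_1 = 3.7494 - 0.02*59.9904 = 2.5496
  y_1 = 2.6953 - 0.02*37.7342 = 1.9406
Step 2: grad_x = 2*8*2.5496 = 40.7935, grad_y = 2*7*1.9406 = 27.1686
  x_2 = 2.5496 - 0.02*40.7935 = 1.7337
  y_2 = 1.9406 - 0.02*27.1686 = 1.3972
Step 3: grad_x = 2*8*1.7337 = 27.7396, grad_y = 2*7*1.3972 = 19.5614
  x_3 = 1.7337 - 0.02*27.7396 = 1.1789
  y_3 = 1.3972 - 0.02*19.5614 = 1.006
f(1.1789, 1.006) = 8*1.1789^2 + 7*1.006^2 = 18.2035


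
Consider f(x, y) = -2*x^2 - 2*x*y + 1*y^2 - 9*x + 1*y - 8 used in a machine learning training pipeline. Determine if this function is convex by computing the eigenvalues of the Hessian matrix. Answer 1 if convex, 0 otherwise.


The Hessian of f(x,y) = -2*x^2 - 2*x*y + 1*y^2 - 9*x + 1*y - 8 is:
H = [[-4, -2], [-2, 2]]
Trace = -4 + 2 = -2
Determinant = -4*2 - (-2)^2 = -12
Discriminant = (-2)^2 - 4*-12 = 52.0
Eigenvalues: lambda_1 = -4.6056, lambda_2 = 2.6056
The function is not convex.

0


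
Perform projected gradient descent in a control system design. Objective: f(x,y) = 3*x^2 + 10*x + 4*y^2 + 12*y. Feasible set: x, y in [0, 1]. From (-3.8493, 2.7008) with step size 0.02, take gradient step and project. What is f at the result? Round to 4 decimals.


Step 1: Compute gradient at (-3.8493, 2.7008).
grad_x = 2*3*-3.8493 + 10 = -13.0958
grad_y = 2*4*2.7008 + 12 = 33.6064
Step 2: Gradient step.
x_raw = -3.8493 - 0.02*-13.0958 = -3.5874
y_raw = 2.7008 - 0.02*33.6064 = 2.0287
Step 3: Project onto [0, 1].
x_proj = clip(-3.5874) = 0.0
y_proj = clip(2.0287) = 1.0
Step 4: Evaluate f.
f(0.0, 1.0) = 16.0


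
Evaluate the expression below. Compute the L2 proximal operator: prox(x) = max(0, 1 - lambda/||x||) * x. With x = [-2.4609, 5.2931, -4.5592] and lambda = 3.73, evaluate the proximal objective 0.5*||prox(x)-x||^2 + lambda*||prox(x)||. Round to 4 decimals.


Step 1: Compute ||x||.
||x|| = 7.4067
Step 2: Compute scaling factor.
scale = max(0, 1 - 3.73/7.4067) = 0.4964
Step 3: prox(x) = [-1.2216, 2.6275, -2.2632]
||prox(x)|| = 3.6767
Step 4: Proximal objective.
0.5*||prox-x||^2 = 6.9565
lambda*||prox|| = 13.7141
Total = 20.6706


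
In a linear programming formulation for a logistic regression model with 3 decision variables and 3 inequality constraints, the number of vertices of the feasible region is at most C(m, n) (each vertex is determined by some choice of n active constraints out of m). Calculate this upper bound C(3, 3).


Each vertex corresponds to some choice of n active constraints out of m, so the number of vertices is at most C(m, n) = m! / (n!(m-n)!).
m = 3, n = 3
Numerator: 3 * 2 * 1
Denominator: 3! = 6
C(3, 3) = 1


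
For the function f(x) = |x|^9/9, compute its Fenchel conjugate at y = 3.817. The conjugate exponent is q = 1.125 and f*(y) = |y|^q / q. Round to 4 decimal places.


The conjugate exponent q satisfies 1/p + 1/q = 1.
p = 9, so q = 9/(9 - 1) = 1.125
|y|^q = 3.817^1.125 = 4.5127
f*(3.817) = 4.5127 / 1.125 = 4.0113


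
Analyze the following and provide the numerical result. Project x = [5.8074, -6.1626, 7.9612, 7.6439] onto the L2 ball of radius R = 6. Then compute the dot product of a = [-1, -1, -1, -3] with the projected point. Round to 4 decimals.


Step 1: Compute ||x|| (intermediates to 6 decimals).
||x|| = sqrt(5.8074^2 + (-6.1626)^2 + 7.9612^2 + 7.6439^2) = 13.910911
Step 2: Project.
Since ||x|| > R, scale = R/||x|| = 6/13.910911 = 0.431316, proj(x) = scale * x
proj(x) = [2.504825, -2.658028, 3.433793, 3.296936]
Step 3: Dot product.
a^T * proj(x) = -1*2.504825 - 1*(-2.658028) - 1*3.433793 - 3*3.296936 = -13.1714


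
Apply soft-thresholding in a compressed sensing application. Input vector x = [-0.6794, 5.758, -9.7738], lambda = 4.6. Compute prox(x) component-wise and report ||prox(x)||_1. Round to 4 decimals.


Soft-thresholding with lambda = 4.6:
prox(-0.6794) = sign(-0.6794)*max(|-0.6794| - 4.6, 0) = 0.0
prox(5.758) = sign(5.758)*max(|5.758| - 4.6, 0) = 1.158
prox(-9.7738) = sign(-9.7738)*max(|-9.7738| - 4.6, 0) = -5.1738
prox(x) = [0.0, 1.158, -5.1738]
||prox(x)||_1 = 0.0 + 1.158 + 5.1738 = 6.3318


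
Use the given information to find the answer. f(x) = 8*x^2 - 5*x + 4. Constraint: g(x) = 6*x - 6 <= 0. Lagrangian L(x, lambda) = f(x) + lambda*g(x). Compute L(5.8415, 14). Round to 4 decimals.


Step 1: Evaluate f(x).
f(5.8415) = 8*5.8415^2 - 5*5.8415 + 4 = 247.7775
Step 2: Evaluate g(x).
g(5.8415) = 6*5.8415 - 6 = 29.049
Step 3: Compute Lagrangian.
L = 247.7775 + 14*29.049 = 654.4635


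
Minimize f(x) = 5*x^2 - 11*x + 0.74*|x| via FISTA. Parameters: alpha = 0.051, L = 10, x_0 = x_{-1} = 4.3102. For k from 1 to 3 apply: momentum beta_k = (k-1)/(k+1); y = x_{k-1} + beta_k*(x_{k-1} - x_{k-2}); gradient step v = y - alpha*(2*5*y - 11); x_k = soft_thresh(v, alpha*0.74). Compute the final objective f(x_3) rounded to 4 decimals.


FISTA on f(x) = 5*x^2 - 11*x + 0.74*|x|
L = 10, alpha = 0.051
Iteration 1: beta = 0.0, y = 4.3102 + 0.0*(4.3102 - 4.3102) = 4.3102
  grad(y) = 32.102, v = y - alpha*grad = 2.673
  prox(v) = soft_thresh(2.673, 0.0377) = 2.6353
Iteration 2: beta = 0.3333, y = 2.6353 + 0.3333*(2.6353 - 4.3102) = 2.0769
  grad(y) = 9.7694, v = y - alpha*grad = 1.5787
  prox(v) = soft_thresh(1.5787, 0.0377) = 1.541
Iteration 3: beta = 0.5, y = 1.541 + 0.5*(1.541 - 2.6353) = 0.9938
  grad(y) = -1.0619, v = y - alpha*grad = 1.048
  prox(v) = soft_thresh(1.048, 0.0377) = 1.0102
f(x_3) = 5*1.0102^2 - 11*1.0102 + 0.74*|1.0102| = -5.2621


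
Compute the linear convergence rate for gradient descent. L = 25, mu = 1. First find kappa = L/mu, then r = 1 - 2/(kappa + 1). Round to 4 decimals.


Step 1: Compute the condition number.
kappa = L/mu = 25/1 = 25.0
Step 2: Compute the convergence rate.
r = 1 - 2/(kappa + 1) = 1 - 2*mu/(L + mu) = (L - mu)/(L + mu) = 24/26 = 0.9231


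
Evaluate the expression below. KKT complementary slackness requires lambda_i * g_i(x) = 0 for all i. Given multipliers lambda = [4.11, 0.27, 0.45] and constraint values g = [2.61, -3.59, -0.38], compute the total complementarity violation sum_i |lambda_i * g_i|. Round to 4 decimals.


KKT complementary slackness check:
lambda_1 * g_1 = 4.11 * 2.61 = 10.7271
lambda_2 * g_2 = 0.27 * -3.59 = -0.9693
lambda_3 * g_3 = 0.45 * -0.38 = -0.171
Total violation = 10.7271 + 0.9693 + 0.171 = 11.8674


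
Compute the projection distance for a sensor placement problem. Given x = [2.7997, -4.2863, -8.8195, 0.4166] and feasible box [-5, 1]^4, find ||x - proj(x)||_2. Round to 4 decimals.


Project each component onto [-5, 1].
clip(2.7997) = 1.0, clip(-4.2863) = -4.2863, clip(-8.8195) = -5.0, clip(0.4166) = 0.4166
Projection = [1.0, -4.2863, -5.0, 0.4166]
Squared diffs: [3.2389, 0.0, 14.5886, 0.0]
Distance = sqrt(17.8275) = 4.2223


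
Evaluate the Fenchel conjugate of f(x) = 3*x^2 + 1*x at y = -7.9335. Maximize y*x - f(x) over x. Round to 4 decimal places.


f*(y) = sup_x {y*x - a*x^2 - b*x} = sup_x {(y-b)*x - a*x^2}
FOC: (y - b) - 2a*x = 0 => x* = (y - b)/(2a)
x* = (-7.9335 - 1)/(2*3) = -1.4889
f*(-7.9335) = (y-b)^2/(4a) = (-7.9335 - 1)^2/(4*3)
= 79.8074/12 = 6.6506


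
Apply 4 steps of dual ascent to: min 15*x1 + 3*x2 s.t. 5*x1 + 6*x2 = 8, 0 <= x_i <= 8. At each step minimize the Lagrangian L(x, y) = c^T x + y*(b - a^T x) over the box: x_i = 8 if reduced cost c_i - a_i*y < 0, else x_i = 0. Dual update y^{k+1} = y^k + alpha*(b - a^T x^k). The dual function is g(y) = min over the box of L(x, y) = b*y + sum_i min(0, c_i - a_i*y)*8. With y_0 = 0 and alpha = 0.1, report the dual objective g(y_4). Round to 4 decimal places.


Dual ascent for LP: min 15*x1 + 3*x2, 5*x1 + 6*x2 = 8, 0 <= x_i <= 8
Step 1: y^k = 0.0, reduced costs: (15.0, 3.0)
  x^k = (0.0, 0.0), subgradient = b - a^T x = 8.0
  y^{k+1} = 0.0 + 0.1*8.0 = 0.8
Step 2: y^k = 0.8, reduced costs: (11.0, -1.8)
  x^k = (0.0, 8.0), subgradient = b - a^T x = -40.0
  y^{k+1} = 0.8 + 0.1*-40.0 = -3.2
Step 3: y^k = -3.2, reduced costs: (31.0, 22.2)
  x^k = (0.0, 0.0), subgradient = b - a^T x = 8.0
  y^{k+1} = -3.2 + 0.1*8.0 = -2.4
Step 4: y^k = -2.4, reduced costs: (27.0, 17.4)
  x^k = (0.0, 0.0), subgradient = b - a^T x = 8.0
  y^{k+1} = -2.4 + 0.1*8.0 = -1.6
Dual objective at y_4 = -1.6: reduced costs (23.0, 12.6), box minimizer x = (0.0, 0.0)
g(y_4) = b*y + (c1 - a1*y)*x1 + (c2 - a2*y)*x2 = 8*(-1.6) + 23.0*0.0 + 12.6*0.0 = -12.8 + 0.0 + 0.0 = -12.8


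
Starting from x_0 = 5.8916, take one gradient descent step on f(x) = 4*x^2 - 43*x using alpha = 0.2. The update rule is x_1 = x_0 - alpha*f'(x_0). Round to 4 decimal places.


We compute the gradient at x_0 and apply the update.
f'(x) = 8*x - 43
f'(5.8916) = 8*5.8916 - 43 = 4.1328
x_1 = 5.8916 - 0.2*4.1328 = 5.065


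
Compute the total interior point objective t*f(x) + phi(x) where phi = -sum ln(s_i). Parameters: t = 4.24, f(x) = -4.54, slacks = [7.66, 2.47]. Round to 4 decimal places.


Step 1: Compute log-barrier.
ln values: [2.036, 0.9042]
phi = -(2.036 + 0.9042) = -2.9402
Step 2: Compute augmented objective.
t*f(x) = 4.24*-4.54 = -19.2496
Total = -19.2496 - 2.9402 = -22.1898


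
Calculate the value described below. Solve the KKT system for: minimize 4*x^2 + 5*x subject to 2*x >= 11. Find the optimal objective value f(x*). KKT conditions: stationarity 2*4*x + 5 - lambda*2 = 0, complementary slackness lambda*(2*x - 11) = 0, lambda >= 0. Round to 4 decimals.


Step 1: Try lambda = 0 (constraint inactive).
x_unc = -5/(2*4) = -0.625
Check: 2*-0.625 = -1.25 < 11 -- violated!
Step 2: Constraint must be active: 2*x = 11
x* = 11/2 = 5.5
lambda = (2*4*5.5 + 5)/2 = 24.5
Step 3: Compute optimal value.
f(x*) = 4*5.5^2 + 5*5.5 = 148.5


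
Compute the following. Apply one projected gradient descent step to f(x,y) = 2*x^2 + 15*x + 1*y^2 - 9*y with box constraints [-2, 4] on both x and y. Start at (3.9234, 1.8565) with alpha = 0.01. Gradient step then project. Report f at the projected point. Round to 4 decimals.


Step 1: Compute gradient at (3.9234, 1.8565).
grad_x = 2*2*3.9234 + 15 = 30.6936
grad_y = 2*1*1.8565 - 9 = -5.287
Step 2: Gradient step.
x_raw = 3.9234 - 0.01*30.6936 = 3.6165
y_raw = 1.8565 - 0.01*-5.287 = 1.9094
Step 3: Project onto [-2, 4].
x_proj = clip(3.6165) = 3.6165
y_proj = clip(1.9094) = 1.9094
Step 4: Evaluate f.
f(3.6165, 1.9094) = 66.8659


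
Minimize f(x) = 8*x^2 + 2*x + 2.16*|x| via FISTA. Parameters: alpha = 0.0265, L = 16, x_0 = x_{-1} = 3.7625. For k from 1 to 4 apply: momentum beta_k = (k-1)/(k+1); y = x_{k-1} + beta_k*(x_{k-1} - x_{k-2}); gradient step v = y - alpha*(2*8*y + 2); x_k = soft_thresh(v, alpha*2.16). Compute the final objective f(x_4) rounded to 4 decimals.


FISTA on f(x) = 8*x^2 + 2*x + 2.16*|x|
L = 16, alpha = 0.0265
Iteration 1: beta = 0.0, y = 3.7625 + 0.0*(3.7625 - 3.7625) = 3.7625
  grad(y) = 62.2, v = y - alpha*grad = 2.1142
  prox(v) = soft_thresh(2.1142, 0.0572) = 2.057
Iteration 2: beta = 0.3333, y = 2.057 + 0.3333*(2.057 - 3.7625) = 1.4884
  grad(y) = 25.8151, v = y - alpha*grad = 0.8043
  prox(v) = soft_thresh(0.8043, 0.0572) = 0.7471
Iteration 3: beta = 0.5, y = 0.7471 + 0.5*(0.7471 - 2.057) = 0.0922
  grad(y) = 3.4748, v = y - alpha*grad = 0.0001
  prox(v) = soft_thresh(0.0001, 0.0572) = 0.0
Iteration 4: beta = 0.6, y = 0.0 + 0.6*(0.0 - 0.7471) = -0.4483
  grad(y) = -5.1722, v = y - alpha*grad = -0.3112
  prox(v) = soft_thresh(-0.3112, 0.0572) = -0.254
f(x_4) = 8*(-0.254)^2 + 2*(-0.254) + 2.16*|-0.254| = 0.5566


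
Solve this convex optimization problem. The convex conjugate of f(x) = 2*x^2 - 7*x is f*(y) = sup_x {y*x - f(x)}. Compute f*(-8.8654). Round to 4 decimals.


f*(y) = sup_x {y*x - a*x^2 - b*x} = sup_x {(y-b)*x - a*x^2}
FOC: (y - b) - 2a*x = 0 => x* = (y - b)/(2a)
x* = (-8.8654 + 7)/(2*2) = -0.4664
f*(-8.8654) = (y-b)^2/(4a) = (-8.8654 + 7)^2/(4*2)
= 3.4797/8 = 0.435


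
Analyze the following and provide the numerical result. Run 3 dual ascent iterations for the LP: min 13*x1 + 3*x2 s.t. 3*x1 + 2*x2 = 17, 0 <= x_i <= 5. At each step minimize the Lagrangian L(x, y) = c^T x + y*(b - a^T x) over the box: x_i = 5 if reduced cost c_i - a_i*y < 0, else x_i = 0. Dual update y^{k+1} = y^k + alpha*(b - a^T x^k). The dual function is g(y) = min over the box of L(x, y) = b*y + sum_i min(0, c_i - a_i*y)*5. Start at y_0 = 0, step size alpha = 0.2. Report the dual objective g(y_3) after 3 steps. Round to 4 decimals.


Dual ascent for LP: min 13*x1 + 3*x2, 3*x1 + 2*x2 = 17, 0 <= x_i <= 5
Step 1: y^k = 0.0, reduced costs: (13.0, 3.0)
  x^k = (0.0, 0.0), subgradient = b - a^T x = 17.0
  y^{k+1} = 0.0 + 0.2*17.0 = 3.4
Step 2: y^k = 3.4, reduced costs: (2.8, -3.8)
  x^k = (0.0, 5.0), subgradient = b - a^T x = 7.0
  y^{k+1} = 3.4 + 0.2*7.0 = 4.8
Step 3: y^k = 4.8, reduced costs: (-1.4, -6.6)
  x^k = (5.0, 5.0), subgradient = b - a^T x = -8.0
  y^{k+1} = 4.8 + 0.2*-8.0 = 3.2
Dual objective at y_3 = 3.2: reduced costs (3.4, -3.4), box minimizer x = (0.0, 5.0)
g(y_3) = b*y + (c1 - a1*y)*x1 + (c2 - a2*y)*x2 = 17*3.2 + 3.4*0.0 + (-3.4)*5.0 = 54.4 + 0.0 - 17.0 = 37.4


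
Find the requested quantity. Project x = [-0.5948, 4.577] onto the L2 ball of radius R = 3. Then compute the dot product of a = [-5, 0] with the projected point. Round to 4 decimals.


Step 1: Compute ||x|| (intermediates to 6 decimals).
||x|| = sqrt((-0.5948)^2 + 4.577^2) = 4.615487
Step 2: Project.
Since ||x|| > R, scale = R/||x|| = 3/4.615487 = 0.649986, proj(x) = scale * x
proj(x) = [-0.386612, 2.974986]
Step 3: Dot product.
a^T * proj(x) = -5*(-0.386612) + 0*2.974986 = 1.9331


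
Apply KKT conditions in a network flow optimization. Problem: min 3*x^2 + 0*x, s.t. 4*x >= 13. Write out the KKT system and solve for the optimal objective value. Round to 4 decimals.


Step 1: Try lambda = 0 (constraint inactive).
x_unc = 0/(2*3) = 0.0
Check: 4*0.0 = 0.0 < 13 -- violated!
Step 2: Constraint must be active: 4*x = 13
x* = 13/4 = 3.25
lambda = (2*3*3.25 + 0)/4 = 4.875
Step 3: Compute optimal value.
f(x*) = 3*3.25^2 + 0*3.25 = 31.6875


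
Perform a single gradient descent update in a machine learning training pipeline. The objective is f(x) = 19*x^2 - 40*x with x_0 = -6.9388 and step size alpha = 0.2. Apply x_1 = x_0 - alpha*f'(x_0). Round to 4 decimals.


We compute the gradient at x_0 and apply the update.
f'(x) = 38*x - 40
f'(-6.9388) = 38*-6.9388 - 40 = -303.6744
x_1 = -6.9388 - 0.2*-303.6744 = 53.7961


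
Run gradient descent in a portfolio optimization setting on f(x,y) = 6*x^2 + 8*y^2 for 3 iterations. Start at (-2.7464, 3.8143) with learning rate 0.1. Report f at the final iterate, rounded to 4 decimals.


Gradient descent on f(x,y) = 6*x^2 + 8*y^2.
Starting point: (-2.7464, 3.8143), alpha = 0.1
Step 1: grad_x = 2*6*-2.7464 = -32.9568, grad_y = 2*8*3.8143 = 61.0288
  x_1 = -2.7464 - 0.1*-32.9568 = 0.5493
  y_1 = 3.8143 - 0.1*61.0288 = -2.2886
Step 2: grad_x = 2*6*0.5493 = 6.5914, grad_y = 2*8*-2.2886 = -36.6173
  x_2 = 0.5493 - 0.1*6.5914 = -0.1099
  y_2 = -2.2886 - 0.1*-36.6173 = 1.3731
Step 3: grad_x = 2*6*-0.1099 = -1.3183, grad_y = 2*8*1.3731 = 21.9704
  x_3 = -0.1099 - 0.1*-1.3183 = 0.022
  y_3 = 1.3731 - 0.1*21.9704 = -0.8239
f(0.022, -0.8239) = 6*0.022^2 + 8*(-0.8239)^2 = 5.4332


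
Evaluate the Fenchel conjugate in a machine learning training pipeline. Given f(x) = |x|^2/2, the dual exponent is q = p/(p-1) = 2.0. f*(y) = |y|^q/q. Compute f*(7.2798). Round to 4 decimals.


The conjugate exponent q satisfies 1/p + 1/q = 1.
p = 2, so q = 2/(2 - 1) = 2.0
|y|^q = 7.2798^2.0 = 52.9955
f*(7.2798) = 52.9955 / 2.0 = 26.4977


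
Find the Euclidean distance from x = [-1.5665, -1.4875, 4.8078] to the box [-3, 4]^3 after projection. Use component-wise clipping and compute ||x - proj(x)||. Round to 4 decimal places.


Project each component onto [-3, 4].
clip(-1.5665) = -1.5665, clip(-1.4875) = -1.4875, clip(4.8078) = 4.0
Projection = [-1.5665, -1.4875, 4.0]
Squared diffs: [0.0, 0.0, 0.6525]
Distance = sqrt(0.6525) = 0.8078


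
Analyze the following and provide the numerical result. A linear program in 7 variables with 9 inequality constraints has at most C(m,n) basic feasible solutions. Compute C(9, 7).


Each vertex corresponds to some choice of n active constraints out of m, so the number of vertices is at most C(m, n) = m! / (n!(m-n)!).
m = 9, n = 7
Numerator: 9 * 8 * 7 * 6 * 5 * 4 * 3
Denominator: 7! = 5040
C(9, 7) = 36


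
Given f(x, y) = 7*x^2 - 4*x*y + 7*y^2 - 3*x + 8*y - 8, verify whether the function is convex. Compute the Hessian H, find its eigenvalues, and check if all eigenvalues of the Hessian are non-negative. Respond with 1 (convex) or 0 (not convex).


The Hessian of f(x,y) = 7*x^2 - 4*x*y + 7*y^2 - 3*x + 8*y - 8 is:
H = [[14, -4], [-4, 14]]
Trace = 14 + 14 = 28
Determinant = 14*14 - (-4)^2 = 180
Discriminant = (28)^2 - 4*180 = 64.0
Eigenvalues: lambda_1 = 10.0, lambda_2 = 18.0
The function is convex.

1


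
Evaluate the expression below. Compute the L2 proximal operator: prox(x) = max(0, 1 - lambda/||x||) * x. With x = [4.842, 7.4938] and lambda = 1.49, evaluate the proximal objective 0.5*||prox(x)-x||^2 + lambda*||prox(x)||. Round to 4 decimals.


Step 1: Compute ||x||.
||x|| = 8.922
Step 2: Compute scaling factor.
scale = max(0, 1 - 1.49/8.922) = 0.833
Step 3: prox(x) = [4.0334, 6.2423]
||prox(x)|| = 7.432
Step 4: Proximal objective.
0.5*||prox-x||^2 = 1.1101
lambda*||prox|| = 11.0737
Total = 12.1837


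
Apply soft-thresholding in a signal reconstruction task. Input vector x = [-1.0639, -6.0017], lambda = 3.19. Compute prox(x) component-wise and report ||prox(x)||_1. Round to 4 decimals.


Soft-thresholding with lambda = 3.19:
prox(-1.0639) = sign(-1.0639)*max(|-1.0639| - 3.19, 0) = 0.0
prox(-6.0017) = sign(-6.0017)*max(|-6.0017| - 3.19, 0) = -2.8117
prox(x) = [0.0, -2.8117]
||prox(x)||_1 = 0.0 + 2.8117 = 2.8117


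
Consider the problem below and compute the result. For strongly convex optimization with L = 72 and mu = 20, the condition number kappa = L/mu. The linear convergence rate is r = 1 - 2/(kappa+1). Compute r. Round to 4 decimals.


Step 1: Compute the condition number.
kappa = L/mu = 72/20 = 3.6
Step 2: Compute the convergence rate.
r = 1 - 2/(kappa + 1) = 1 - 2*mu/(L + mu) = (L - mu)/(L + mu) = 52/92 = 0.5652


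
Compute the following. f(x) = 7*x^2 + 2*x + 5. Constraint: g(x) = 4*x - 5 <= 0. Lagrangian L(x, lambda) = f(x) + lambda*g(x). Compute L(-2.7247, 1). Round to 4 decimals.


Step 1: Evaluate f(x).
f(-2.7247) = 7*(-2.7247)^2 + 2*(-2.7247) + 5 = 51.5185
Step 2: Evaluate g(x).
g(-2.7247) = 4*-2.7247 - 5 = -15.8988
Step 3: Compute Lagrangian.
L = 51.5185 + 1*-15.8988 = 35.6197


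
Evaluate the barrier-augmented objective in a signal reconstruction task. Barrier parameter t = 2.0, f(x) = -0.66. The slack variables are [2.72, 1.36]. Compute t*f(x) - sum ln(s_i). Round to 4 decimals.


Step 1: Compute log-barrier.
ln values: [1.0006, 0.3075]
phi = -(1.0006 + 0.3075) = -1.3081
Step 2: Compute augmented objective.
t*f(x) = 2.0*-0.66 = -1.32
Total = -1.32 - 1.3081 = -2.6281


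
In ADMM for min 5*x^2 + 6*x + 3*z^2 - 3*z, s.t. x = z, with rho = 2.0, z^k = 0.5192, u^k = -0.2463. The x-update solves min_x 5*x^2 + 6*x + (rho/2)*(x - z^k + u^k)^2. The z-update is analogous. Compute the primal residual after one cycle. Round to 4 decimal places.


ADMM iteration with rho = 2.0, z^k = 0.5192, u^k = -0.2463
Step 1: x-update.
Minimize 5*x^2 + 6*x + (2.0/2)*(x - 0.5192 - 0.2463)^2
FOC: (2*5 + 2.0)*x = -6 + 2.0*(0.5192 + 0.2463)
x^{k+1} = -0.3724
Step 2: z-update.
Minimize 3*z^2 - 3*z + (2.0/2)*(-0.3724 - z - 0.2463)^2
FOC: (2*3 + 2.0)*z = 3 + 2.0*(-0.3724 - 0.2463)
z^{k+1} = 0.2203
Step 3: u-update.
u^{k+1} = -0.2463 - 0.3724 - 0.2203 = -0.839
Step 4: Primal residual = |-0.3724 - 0.2203| = 0.5927


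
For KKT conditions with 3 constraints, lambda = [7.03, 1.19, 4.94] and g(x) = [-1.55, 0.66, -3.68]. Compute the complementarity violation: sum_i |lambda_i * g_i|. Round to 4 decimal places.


KKT complementary slackness check:
lambda_1 * g_1 = 7.03 * -1.55 = -10.8965
lambda_2 * g_2 = 1.19 * 0.66 = 0.7854
lambda_3 * g_3 = 4.94 * -3.68 = -18.1792
Total violation = 10.8965 + 0.7854 + 18.1792 = 29.8611


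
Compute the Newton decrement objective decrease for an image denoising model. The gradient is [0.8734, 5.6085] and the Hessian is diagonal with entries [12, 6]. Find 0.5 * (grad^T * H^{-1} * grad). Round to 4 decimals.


Step 1: H is diagonal, so H^(-1) * g = [0.0728, 0.9348].
Step 2: g^T H^(-1) g = sum_i g_i^2 / H_ii
  = (0.8734)^2/12 + (5.6085)^2/6
  = 0.0636 + 5.2425 = 5.3061
Step 3: Objective decrease = 0.5 * g^T H^(-1) g = 2.6531


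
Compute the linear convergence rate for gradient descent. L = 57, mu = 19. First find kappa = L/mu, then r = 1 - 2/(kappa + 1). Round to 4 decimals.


Step 1: Compute the condition number.
kappa = L/mu = 57/19 = 3.0
Step 2: Compute the convergence rate.
r = 1 - 2/(kappa + 1) = 1 - 2*mu/(L + mu) = (L - mu)/(L + mu) = 38/76 = 0.5


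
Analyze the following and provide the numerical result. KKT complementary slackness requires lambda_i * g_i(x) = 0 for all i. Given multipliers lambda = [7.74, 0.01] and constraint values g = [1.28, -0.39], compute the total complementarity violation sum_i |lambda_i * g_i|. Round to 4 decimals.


KKT complementary slackness check:
lambda_1 * g_1 = 7.74 * 1.28 = 9.9072
lambda_2 * g_2 = 0.01 * -0.39 = -0.0039
Total violation = 9.9072 + 0.0039 = 9.9111


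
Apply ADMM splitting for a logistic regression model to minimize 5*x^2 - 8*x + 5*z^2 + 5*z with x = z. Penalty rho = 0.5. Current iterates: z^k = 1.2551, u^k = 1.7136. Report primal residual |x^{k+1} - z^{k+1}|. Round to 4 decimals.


ADMM iteration with rho = 0.5, z^k = 1.2551, u^k = 1.7136
Step 1: x-update.
Minimize 5*x^2 - 8*x + (0.5/2)*(x - 1.2551 + 1.7136)^2
FOC: (2*5 + 0.5)*x = 8 + 0.5*(1.2551 - 1.7136)
x^{k+1} = 0.7401
Step 2: z-update.
Minimize 5*z^2 + 5*z + (0.5/2)*(0.7401 - z + 1.7136)^2
FOC: (2*5 + 0.5)*z = -5 + 0.5*(0.7401 + 1.7136)
z^{k+1} = -0.3593
Step 3: u-update.
u^{k+1} = 1.7136 + 0.7401 + 0.3593 = 2.813
Step 4: Primal residual = |0.7401 + 0.3593| = 1.0994


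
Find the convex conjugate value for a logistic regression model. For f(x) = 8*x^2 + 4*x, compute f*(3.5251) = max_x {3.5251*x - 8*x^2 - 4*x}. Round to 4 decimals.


f*(y) = sup_x {y*x - a*x^2 - b*x} = sup_x {(y-b)*x - a*x^2}
FOC: (y - b) - 2a*x = 0 => x* = (y - b)/(2a)
x* = (3.5251 - 4)/(2*8) = -0.0297
f*(3.5251) = (y-b)^2/(4a) = (3.5251 - 4)^2/(4*8)
= 0.2255/32 = 0.007


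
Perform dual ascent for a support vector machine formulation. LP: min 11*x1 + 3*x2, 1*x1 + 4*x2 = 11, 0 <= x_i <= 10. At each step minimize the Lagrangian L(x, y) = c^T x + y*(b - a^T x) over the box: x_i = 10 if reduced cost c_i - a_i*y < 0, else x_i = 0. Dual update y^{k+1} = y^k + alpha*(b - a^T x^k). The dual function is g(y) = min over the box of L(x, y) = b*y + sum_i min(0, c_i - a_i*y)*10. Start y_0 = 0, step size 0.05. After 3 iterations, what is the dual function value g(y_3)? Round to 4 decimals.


Dual ascent for LP: min 11*x1 + 3*x2, 1*x1 + 4*x2 = 11, 0 <= x_i <= 10
Step 1: y^k = 0.0, reduced costs: (11.0, 3.0)
  x^k = (0.0, 0.0), subgradient = b - a^T x = 11.0
  y^{k+1} = 0.0 + 0.05*11.0 = 0.55
Step 2: y^k = 0.55, reduced costs: (10.45, 0.8)
  x^k = (0.0, 0.0), subgradient = b - a^T x = 11.0
  y^{k+1} = 0.55 + 0.05*11.0 = 1.1
Step 3: y^k = 1.1, reduced costs: (9.9, -1.4)
  x^k = (0.0, 10.0), subgradient = b - a^T x = -29.0
  y^{k+1} = 1.1 + 0.05*-29.0 = -0.35
Dual objective at y_3 = -0.35: reduced costs (11.35, 4.4), box minimizer x = (0.0, 0.0)
g(y_3) = b*y + (c1 - a1*y)*x1 + (c2 - a2*y)*x2 = 11*(-0.35) + 11.35*0.0 + 4.4*0.0 = -3.85 + 0.0 + 0.0 = -3.85


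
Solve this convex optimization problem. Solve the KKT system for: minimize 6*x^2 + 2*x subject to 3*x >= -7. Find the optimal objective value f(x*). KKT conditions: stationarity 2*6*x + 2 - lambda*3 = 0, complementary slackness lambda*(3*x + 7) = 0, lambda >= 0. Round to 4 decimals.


Step 1: Try lambda = 0 (constraint inactive).
Stationarity: 2*6*x + 2 = 0
x* = -2/(2*6) = -1/6 = -0.1667 (rounded; the exact value -1/6 is used below)
Check constraint: 3*-0.1667 = -0.5001 >= -7 -- satisfied.
Step 2: Compute optimal value.
f(x*) = 6*(-1/6)^2 + 2*(-1/6) = -0.1667


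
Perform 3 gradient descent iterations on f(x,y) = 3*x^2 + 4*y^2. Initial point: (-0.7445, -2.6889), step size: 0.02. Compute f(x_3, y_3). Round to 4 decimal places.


Gradient descent on f(x,y) = 3*x^2 + 4*y^2.
Starting point: (-0.7445, -2.6889), alpha = 0.02
Step 1: grad_x = 2*3*-0.7445 = -4.467, grad_y = 2*4*-2.6889 = -21.5112
  x_1 = -0.7445 - 0.02*-4.467 = -0.6552
  y_1 = -2.6889 - 0.02*-21.5112 = -2.2587
Step 2: grad_x = 2*3*-0.6552 = -3.931, grad_y = 2*4*-2.2587 = -18.0694
  x_2 = -0.6552 - 0.02*-3.931 = -0.5765
  y_2 = -2.2587 - 0.02*-18.0694 = -1.8973
Step 3: grad_x = 2*3*-0.5765 = -3.4592, grad_y = 2*4*-1.8973 = -15.1783
  x_3 = -0.5765 - 0.02*-3.4592 = -0.5074
  y_3 = -1.8973 - 0.02*-15.1783 = -1.5937
f(-0.5074, -1.5937) = 3*(-0.5074)^2 + 4*(-1.5937)^2 = 10.932


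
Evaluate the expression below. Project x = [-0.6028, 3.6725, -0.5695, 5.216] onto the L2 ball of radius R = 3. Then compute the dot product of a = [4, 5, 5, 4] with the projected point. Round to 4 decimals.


Step 1: Compute ||x|| (intermediates to 6 decimals).
||x|| = sqrt((-0.6028)^2 + 3.6725^2 + (-0.5695)^2 + 5.216^2) = 6.432854
Step 2: Project.
Since ||x|| > R, scale = R/||x|| = 3/6.432854 = 0.466356, proj(x) = scale * x
proj(x) = [-0.281119, 1.712692, -0.26559, 2.432513]
Step 3: Dot product.
a^T * proj(x) = 4*(-0.281119) + 5*1.712692 + 5*(-0.26559) + 4*2.432513 = 15.8411


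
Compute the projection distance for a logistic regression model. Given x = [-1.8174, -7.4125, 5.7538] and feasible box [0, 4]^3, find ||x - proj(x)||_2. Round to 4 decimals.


Project each component onto [0, 4].
clip(-1.8174) = 0.0, clip(-7.4125) = 0.0, clip(5.7538) = 4.0
Projection = [0.0, 0.0, 4.0]
Squared diffs: [3.3029, 54.9452, 3.0758]
Distance = sqrt(61.3239) = 7.831


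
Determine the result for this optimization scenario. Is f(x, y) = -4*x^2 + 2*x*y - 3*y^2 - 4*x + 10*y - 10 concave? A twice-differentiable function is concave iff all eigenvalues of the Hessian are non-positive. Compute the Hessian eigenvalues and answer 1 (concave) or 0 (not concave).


The Hessian of f(x,y) = -4*x^2 + 2*x*y - 3*y^2 - 4*x + 10*y - 10 is:
H = [[-8, 2], [2, -6]]
Trace = -8 - 6 = -14
Determinant = -8*-6 - (2)^2 = 44
Discriminant = (-14)^2 - 4*44 = 20.0
Eigenvalues: lambda_1 = -9.2361, lambda_2 = -4.7639
The function is concave.

1


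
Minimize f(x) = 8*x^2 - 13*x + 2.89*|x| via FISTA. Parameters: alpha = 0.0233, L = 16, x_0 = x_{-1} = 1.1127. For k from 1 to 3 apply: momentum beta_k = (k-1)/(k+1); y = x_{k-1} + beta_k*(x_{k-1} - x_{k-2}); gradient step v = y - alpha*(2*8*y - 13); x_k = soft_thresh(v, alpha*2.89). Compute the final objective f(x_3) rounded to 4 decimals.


FISTA on f(x) = 8*x^2 - 13*x + 2.89*|x|
L = 16, alpha = 0.0233
Iteration 1: beta = 0.0, y = 1.1127 + 0.0*(1.1127 - 1.1127) = 1.1127
  grad(y) = 4.8032, v = y - alpha*grad = 1.0008
  prox(v) = soft_thresh(1.0008, 0.0673) = 0.9334
Iteration 2: beta = 0.3333, y = 0.9334 + 0.3333*(0.9334 - 1.1127) = 0.8737
  grad(y) = 0.9792, v = y - alpha*grad = 0.8509
  prox(v) = soft_thresh(0.8509, 0.0673) = 0.7835
Iteration 3: beta = 0.5, y = 0.7835 + 0.5*(0.7835 - 0.9334) = 0.7086
  grad(y) = -1.6625, v = y - alpha*grad = 0.7473
  prox(v) = soft_thresh(0.7473, 0.0673) = 0.68
f(x_3) = 8*0.68^2 - 13*0.68 + 2.89*|0.68| = -3.1756


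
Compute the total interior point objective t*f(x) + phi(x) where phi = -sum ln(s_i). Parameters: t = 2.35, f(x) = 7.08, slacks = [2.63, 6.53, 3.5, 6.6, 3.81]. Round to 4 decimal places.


Step 1: Compute log-barrier.
ln values: [0.967, 1.8764, 1.2528, 1.8871, 1.3376]
phi = -(0.967 + 1.8764 + 1.2528 + 1.8871 + 1.3376) = -7.3209
Step 2: Compute augmented objective.
t*f(x) = 2.35*7.08 = 16.638
Total = 16.638 - 7.3209 = 9.3171


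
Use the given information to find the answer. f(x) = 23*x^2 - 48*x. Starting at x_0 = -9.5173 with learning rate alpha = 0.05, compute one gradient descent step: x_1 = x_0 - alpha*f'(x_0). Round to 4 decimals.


We compute the gradient at x_0 and apply the update.
f'(x) = 46*x - 48
f'(-9.5173) = 46*-9.5173 - 48 = -485.7958
x_1 = -9.5173 - 0.05*-485.7958 = 14.7725


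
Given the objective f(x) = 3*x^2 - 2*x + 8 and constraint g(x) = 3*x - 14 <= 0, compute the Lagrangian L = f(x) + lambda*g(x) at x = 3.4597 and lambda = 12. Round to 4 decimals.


Step 1: Evaluate f(x).
f(3.4597) = 3*3.4597^2 - 2*3.4597 + 8 = 36.9892
Step 2: Evaluate g(x).
g(3.4597) = 3*3.4597 - 14 = -3.6209
Step 3: Compute Lagrangian.
L = 36.9892 + 12*-3.6209 = -6.4616


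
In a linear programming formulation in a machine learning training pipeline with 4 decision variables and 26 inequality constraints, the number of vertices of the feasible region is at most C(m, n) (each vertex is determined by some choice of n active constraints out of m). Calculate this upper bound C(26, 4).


Each vertex corresponds to some choice of n active constraints out of m, so the number of vertices is at most C(m, n) = m! / (n!(m-n)!).
m = 26, n = 4
Numerator: 26 * 25 * 24 * 23
Denominator: 4! = 24
C(26, 4) = 14950


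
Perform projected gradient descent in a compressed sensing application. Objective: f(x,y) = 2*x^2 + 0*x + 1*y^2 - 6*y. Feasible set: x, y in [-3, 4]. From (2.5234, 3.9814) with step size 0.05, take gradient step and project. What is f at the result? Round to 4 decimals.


Step 1: Compute gradient at (2.5234, 3.9814).
grad_x = 2*2*2.5234 + 0 = 10.0936
grad_y = 2*1*3.9814 - 6 = 1.9628
Step 2: Gradient step.
x_raw = 2.5234 - 0.05*10.0936 = 2.0187
y_raw = 3.9814 - 0.05*1.9628 = 3.8833
Step 3: Project onto [-3, 4].
x_proj = clip(2.0187) = 2.0187
y_proj = clip(3.8833) = 3.8833
Step 4: Evaluate f.
f(2.0187, 3.8833) = -0.0694


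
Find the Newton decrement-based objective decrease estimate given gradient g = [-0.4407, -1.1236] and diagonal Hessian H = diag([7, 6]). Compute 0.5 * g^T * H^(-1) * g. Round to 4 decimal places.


Step 1: H is diagonal, so H^(-1) * g = [-0.063, -0.1873].
Step 2: g^T H^(-1) g = sum_i g_i^2 / H_ii
  = (-0.4407)^2/7 + (-1.1236)^2/6
  = 0.0277 + 0.2104 = 0.2382
Step 3: Objective decrease = 0.5 * g^T H^(-1) g = 0.1191


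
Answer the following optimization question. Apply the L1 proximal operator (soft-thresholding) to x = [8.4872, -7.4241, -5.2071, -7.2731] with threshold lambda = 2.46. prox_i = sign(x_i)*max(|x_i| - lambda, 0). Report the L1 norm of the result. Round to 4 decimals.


Soft-thresholding with lambda = 2.46:
prox(8.4872) = sign(8.4872)*max(|8.4872| - 2.46, 0) = 6.0272
prox(-7.4241) = sign(-7.4241)*max(|-7.4241| - 2.46, 0) = -4.9641
prox(-5.2071) = sign(-5.2071)*max(|-5.2071| - 2.46, 0) = -2.7471
prox(-7.2731) = sign(-7.2731)*max(|-7.2731| - 2.46, 0) = -4.8131
prox(x) = [6.0272, -4.9641, -2.7471, -4.8131]
||prox(x)||_1 = 6.0272 + 4.9641 + 2.7471 + 4.8131 = 18.5515


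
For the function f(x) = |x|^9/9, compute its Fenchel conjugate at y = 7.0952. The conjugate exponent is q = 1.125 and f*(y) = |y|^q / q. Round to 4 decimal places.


The conjugate exponent q satisfies 1/p + 1/q = 1.
p = 9, so q = 9/(9 - 1) = 1.125
|y|^q = 7.0952^1.125 = 9.0643
f*(7.0952) = 9.0643 / 1.125 = 8.0572


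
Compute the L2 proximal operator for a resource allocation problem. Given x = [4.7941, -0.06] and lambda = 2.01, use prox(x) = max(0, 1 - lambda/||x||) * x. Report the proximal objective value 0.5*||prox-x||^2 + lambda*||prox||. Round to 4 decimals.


Step 1: Compute ||x||.
||x|| = 4.7945
Step 2: Compute scaling factor.
scale = max(0, 1 - 2.01/4.7945) = 0.5808
Step 3: prox(x) = [2.7843, -0.0348]
||prox(x)|| = 2.7845
Step 4: Proximal objective.
0.5*||prox-x||^2 = 2.0201
lambda*||prox|| = 5.5968
Total = 7.6168


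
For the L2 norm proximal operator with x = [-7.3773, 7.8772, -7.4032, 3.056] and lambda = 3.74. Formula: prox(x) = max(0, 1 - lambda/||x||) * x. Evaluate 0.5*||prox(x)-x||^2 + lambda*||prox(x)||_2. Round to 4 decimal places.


Step 1: Compute ||x||.
||x|| = 13.4395
Step 2: Compute scaling factor.
scale = max(0, 1 - 3.74/13.4395) = 0.7217
Step 3: prox(x) = [-5.3243, 5.6851, -5.343, 2.2056]
||prox(x)|| = 9.6995
Step 4: Proximal objective.
0.5*||prox-x||^2 = 6.9938
lambda*||prox|| = 36.2761
Total = 43.2701


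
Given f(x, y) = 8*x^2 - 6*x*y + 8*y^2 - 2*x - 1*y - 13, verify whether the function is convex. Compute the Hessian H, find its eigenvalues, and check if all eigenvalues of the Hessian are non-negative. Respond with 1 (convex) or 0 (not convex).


The Hessian of f(x,y) = 8*x^2 - 6*x*y + 8*y^2 - 2*x - 1*y - 13 is:
H = [[16, -6], [-6, 16]]
Trace = 16 + 16 = 32
Determinant = 16*16 - (-6)^2 = 220
Discriminant = (32)^2 - 4*220 = 144.0
Eigenvalues: lambda_1 = 10.0, lambda_2 = 22.0
The function is convex.

1


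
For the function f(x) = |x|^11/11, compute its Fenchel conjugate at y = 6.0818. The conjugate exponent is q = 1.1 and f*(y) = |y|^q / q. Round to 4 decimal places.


The conjugate exponent q satisfies 1/p + 1/q = 1.
p = 11, so q = 11/(11 - 1) = 1.1
|y|^q = 6.0818^1.1 = 7.2851
f*(6.0818) = 7.2851 / 1.1 = 6.6228


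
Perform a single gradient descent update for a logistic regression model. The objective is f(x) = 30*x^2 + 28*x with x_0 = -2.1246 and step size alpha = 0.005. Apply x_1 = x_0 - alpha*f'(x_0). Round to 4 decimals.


We compute the gradient at x_0 and apply the update.
f'(x) = 60*x + 28
f'(-2.1246) = 60*-2.1246 + 28 = -99.476
x_1 = -2.1246 - 0.005*-99.476 = -1.6272


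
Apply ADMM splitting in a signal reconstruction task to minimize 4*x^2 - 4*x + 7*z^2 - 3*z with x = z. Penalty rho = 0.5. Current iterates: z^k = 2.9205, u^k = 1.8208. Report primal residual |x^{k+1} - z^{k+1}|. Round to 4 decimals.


ADMM iteration with rho = 0.5, z^k = 2.9205, u^k = 1.8208
Step 1: x-update.
Minimize 4*x^2 - 4*x + (0.5/2)*(x - 2.9205 + 1.8208)^2
FOC: (2*4 + 0.5)*x = 4 + 0.5*(2.9205 - 1.8208)
x^{k+1} = 0.5353
Step 2: z-update.
Minimize 7*z^2 - 3*z + (0.5/2)*(0.5353 - z + 1.8208)^2
FOC: (2*7 + 0.5)*z = 3 + 0.5*(0.5353 + 1.8208)
z^{k+1} = 0.2881
Step 3: u-update.
u^{k+1} = 1.8208 + 0.5353 - 0.2881 = 2.0679
Step 4: Primal residual = |0.5353 - 0.2881| = 0.2471


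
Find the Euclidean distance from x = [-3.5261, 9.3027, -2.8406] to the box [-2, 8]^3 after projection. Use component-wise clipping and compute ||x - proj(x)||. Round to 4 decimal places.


Project each component onto [-2, 8].
clip(-3.5261) = -2.0, clip(9.3027) = 8.0, clip(-2.8406) = -2.0
Projection = [-2.0, 8.0, -2.0]
Squared diffs: [2.329, 1.697, 0.7066]
Distance = sqrt(4.7326) = 2.1755


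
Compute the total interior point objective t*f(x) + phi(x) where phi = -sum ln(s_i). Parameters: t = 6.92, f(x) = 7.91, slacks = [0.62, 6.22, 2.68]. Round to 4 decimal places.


Step 1: Compute log-barrier.
ln values: [-0.478, 1.8278, 0.9858]
phi = -(-0.478 + 1.8278 + 0.9858) = -2.3356
Step 2: Compute augmented objective.
t*f(x) = 6.92*7.91 = 54.7372
Total = 54.7372 - 2.3356 = 52.4016


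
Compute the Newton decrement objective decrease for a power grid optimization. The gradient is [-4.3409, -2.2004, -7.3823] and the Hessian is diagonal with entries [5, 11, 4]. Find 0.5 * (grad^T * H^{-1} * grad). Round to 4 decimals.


Step 1: H is diagonal, so H^(-1) * g = [-0.8682, -0.2, -1.8456].
Step 2: g^T H^(-1) g = sum_i g_i^2 / H_ii
  = (-4.3409)^2/5 + (-2.2004)^2/11 + (-7.3823)^2/4
  = 3.7687 + 0.4402 + 13.6246 = 17.8334
Step 3: Objective decrease = 0.5 * g^T H^(-1) g = 8.9167


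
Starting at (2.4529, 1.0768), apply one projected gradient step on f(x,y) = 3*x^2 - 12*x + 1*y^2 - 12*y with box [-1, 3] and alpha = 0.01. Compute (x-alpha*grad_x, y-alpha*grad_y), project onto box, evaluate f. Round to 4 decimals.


Step 1: Compute gradient at (2.4529, 1.0768).
grad_x = 2*3*2.4529 - 12 = 2.7174
grad_y = 2*1*1.0768 - 12 = -9.8464
Step 2: Gradient step.
x_raw = 2.4529 - 0.01*2.7174 = 2.4257
y_raw = 1.0768 - 0.01*-9.8464 = 1.1753
Step 3: Project onto [-1, 3].
x_proj = clip(2.4257) = 2.4257
y_proj = clip(1.1753) = 1.1753
Step 4: Evaluate f.
f(2.4257, 1.1753) = -24.1782


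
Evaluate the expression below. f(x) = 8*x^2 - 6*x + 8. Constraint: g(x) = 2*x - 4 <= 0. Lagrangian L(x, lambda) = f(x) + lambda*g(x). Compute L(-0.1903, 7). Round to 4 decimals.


Step 1: Evaluate f(x).
f(-0.1903) = 8*(-0.1903)^2 - 6*(-0.1903) + 8 = 9.4315
Step 2: Evaluate g(x).
g(-0.1903) = 2*-0.1903 - 4 = -4.3806
Step 3: Compute Lagrangian.
L = 9.4315 + 7*-4.3806 = -21.2327


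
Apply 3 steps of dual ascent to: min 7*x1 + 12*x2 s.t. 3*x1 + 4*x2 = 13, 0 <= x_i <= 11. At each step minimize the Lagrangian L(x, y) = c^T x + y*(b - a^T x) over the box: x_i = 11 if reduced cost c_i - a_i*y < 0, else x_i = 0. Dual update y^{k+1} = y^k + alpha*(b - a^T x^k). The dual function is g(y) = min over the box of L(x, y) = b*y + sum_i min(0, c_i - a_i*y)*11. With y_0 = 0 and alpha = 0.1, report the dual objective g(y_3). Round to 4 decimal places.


Dual ascent for LP: min 7*x1 + 12*x2, 3*x1 + 4*x2 = 13, 0 <= x_i <= 11
Step 1: y^k = 0.0, reduced costs: (7.0, 12.0)
  x^k = (0.0, 0.0), subgradient = b - a^T x = 13.0
  y^{k+1} = 0.0 + 0.1*13.0 = 1.3
Step 2: y^k = 1.3, reduced costs: (3.1, 6.8)
  x^k = (0.0, 0.0), subgradient = b - a^T x = 13.0
  y^{k+1} = 1.3 + 0.1*13.0 = 2.6
Step 3: y^k = 2.6, reduced costs: (-0.8, 1.6)
  x^k = (11.0, 0.0), subgradient = b - a^T x = -20.0
  y^{k+1} = 2.6 + 0.1*-20.0 = 0.6
Dual objective at y_3 = 0.6: reduced costs (5.2, 9.6), box minimizer x = (0.0, 0.0)
g(y_3) = b*y + (c1 - a1*y)*x1 + (c2 - a2*y)*x2 = 13*0.6 + 5.2*0.0 + 9.6*0.0 = 7.8 + 0.0 + 0.0 = 7.8
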